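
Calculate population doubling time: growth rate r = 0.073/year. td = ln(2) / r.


td = ln(2) / 0.073 = 0.693147 / 0.073 = 9.49516 ≈ 9.5 years

9.5 years


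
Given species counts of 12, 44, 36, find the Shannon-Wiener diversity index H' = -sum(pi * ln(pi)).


Total N = 12 + 44 + 36 = 92
Per-species terms:
  p = 12/92 = 0.130435; ln(p) = -2.036880; p*ln(p) = 0.130435 * (-2.036880) = -0.265680
  p = 44/92 = 0.478261; ln(p) = -0.737599; p*ln(p) = 0.478261 * (-0.737599) = -0.352765
  p = 36/92 = 0.391304; ln(p) = -0.938271; p*ln(p) = 0.391304 * (-0.938271) = -0.367149
sum(p*ln(p)) = (-0.265680) + (-0.352765) + (-0.367149) = -0.985594
H' = -(-0.985594) = 0.985594 ≈ 0.9856

0.9856


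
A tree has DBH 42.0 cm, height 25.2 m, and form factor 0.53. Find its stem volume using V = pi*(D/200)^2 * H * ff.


(D/200)^2 = (42.0/200)^2 = 0.21^2 = 0.0441
BA = 3.141593 * 0.0441 = 0.138544 m^2
V = 0.138544 * 25.2 * 0.53 = 1.85039 ≈ 1.850 m^3

1.850 m^3


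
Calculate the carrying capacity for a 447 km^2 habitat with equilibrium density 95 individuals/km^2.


K = 95 * 447 = 42465 individuals

42465 individuals


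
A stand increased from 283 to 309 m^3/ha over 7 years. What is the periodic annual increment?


PAI = (V2 - V1) / period = (309 - 283) / 7 = 26 / 7 = 3.7143 ≈ 3.71 m^3/ha/yr

3.71 m^3/ha/yr


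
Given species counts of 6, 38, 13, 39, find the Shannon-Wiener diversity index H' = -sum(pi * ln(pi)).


Total N = 6 + 38 + 13 + 39 = 96
Per-species terms:
  p = 6/96 = 0.062500; ln(p) = -2.772589; p*ln(p) = 0.062500 * (-2.772589) = -0.173287
  p = 38/96 = 0.395833; ln(p) = -0.926763; p*ln(p) = 0.395833 * (-0.926763) = -0.366843
  p = 13/96 = 0.135417; ln(p) = -1.999396; p*ln(p) = 0.135417 * (-1.999396) = -0.270752
  p = 39/96 = 0.406250; ln(p) = -0.900787; p*ln(p) = 0.406250 * (-0.900787) = -0.365945
sum(p*ln(p)) = (-0.173287) + (-0.366843) + (-0.270752) + (-0.365945) = -1.176827
H' = -(-1.176827) = 1.176827 ≈ 1.1768

1.1768


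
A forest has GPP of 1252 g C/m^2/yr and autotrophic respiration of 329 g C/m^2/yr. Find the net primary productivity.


NPP = GPP - Ra = 1252 - 329 = 923 g C/m^2/yr

923 g C/m^2/yr


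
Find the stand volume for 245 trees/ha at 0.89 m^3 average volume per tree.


V_stand = 245 * 0.89 = 218.05 ≈ 218.1 m^3/ha

218.1 m^3/ha


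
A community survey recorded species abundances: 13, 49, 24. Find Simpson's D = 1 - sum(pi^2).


Total N = 13 + 49 + 24 = 86
Per-species terms:
  p = 13/86 = 0.151163; p^2 = 0.151163^2 = 0.022850
  p = 49/86 = 0.569767; p^2 = 0.569767^2 = 0.324634
  p = 24/86 = 0.279070; p^2 = 0.279070^2 = 0.077880
sum(p^2) = 0.022850 + 0.324634 + 0.077880 = 0.425364
D = 1 - 0.425364 = 0.574636 ≈ 0.5746

0.5746


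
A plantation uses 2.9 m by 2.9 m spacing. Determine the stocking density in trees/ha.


N = 10000 / 2.9^2 = 10000 / 8.41 = 1189.06 ≈ 1189 trees/ha

1189 trees/ha


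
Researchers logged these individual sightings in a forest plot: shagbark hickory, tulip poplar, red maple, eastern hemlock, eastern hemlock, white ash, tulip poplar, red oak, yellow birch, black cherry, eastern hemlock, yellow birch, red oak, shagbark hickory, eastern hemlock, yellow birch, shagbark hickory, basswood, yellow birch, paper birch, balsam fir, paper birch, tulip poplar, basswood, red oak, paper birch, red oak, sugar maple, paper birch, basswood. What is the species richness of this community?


Total individuals logged = 30
Distinct species (count of individuals): shagbark hickory (3), tulip poplar (3), red maple (1), eastern hemlock (4), white ash (1), red oak (4), yellow birch (4), black cherry (1), basswood (3), paper birch (4), balsam fir (1), sugar maple (1)
Species richness = number of distinct species = 12

12


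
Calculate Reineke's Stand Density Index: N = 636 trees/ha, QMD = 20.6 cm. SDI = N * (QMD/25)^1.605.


QMD/25 = 20.6/25 = 0.824
(0.824)^1.605 = exp(1.605 * ln(0.824)) = exp(1.605 * (-0.193585)) = exp(-0.310704) = 0.732931
SDI = 636 * 0.732931 = 466.144 ≈ 466

466


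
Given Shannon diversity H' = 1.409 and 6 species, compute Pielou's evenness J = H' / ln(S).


ln(6) = 1.79176
J = H' / ln(S) = 1.409 / 1.79176 = 0.786378 ≈ 0.7864

0.7864


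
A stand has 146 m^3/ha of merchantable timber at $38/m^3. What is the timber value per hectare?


Value = 146 * 38 = $5548/ha

$5548/ha


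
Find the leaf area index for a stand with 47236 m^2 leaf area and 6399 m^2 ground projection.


LAI = 47236 / 6399 = 7.3818 ≈ 7.38

7.38


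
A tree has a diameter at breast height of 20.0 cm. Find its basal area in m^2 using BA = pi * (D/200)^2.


D/200 = 20.0/200 = 0.1 m
(D/200)^2 = 0.1^2 = 0.01
BA = 3.141593 * 0.01 = 0.0314159 ≈ 0.0314 m^2

0.0314 m^2


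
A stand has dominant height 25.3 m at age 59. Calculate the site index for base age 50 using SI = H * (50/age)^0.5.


50/59 = 0.847458
(0.847458)^0.5 = 0.920575
SI = 25.3 * 0.920575 = 23.2905 ≈ 23.3 m

23.3 m


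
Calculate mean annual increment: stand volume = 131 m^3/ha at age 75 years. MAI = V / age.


MAI = 131 / 75 = 1.7467 ≈ 1.75 m^3/ha/yr

1.75 m^3/ha/yr


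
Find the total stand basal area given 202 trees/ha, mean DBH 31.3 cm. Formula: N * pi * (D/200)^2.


(D/200)^2 = (31.3/200)^2 = 0.1565^2 = 0.02449225
Individual BA = 3.141593 * 0.02449225 = 0.0769447 m^2
Stand BA = 202 * 0.0769447 = 15.5428 ≈ 15.54 m^2/ha

15.54 m^2/ha


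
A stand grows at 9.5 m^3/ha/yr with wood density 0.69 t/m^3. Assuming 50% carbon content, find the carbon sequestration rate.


C = 9.5 * 0.69 * 0.5 = 3.2775 ≈ 3.28 t C/ha/yr

3.28 t C/ha/yr


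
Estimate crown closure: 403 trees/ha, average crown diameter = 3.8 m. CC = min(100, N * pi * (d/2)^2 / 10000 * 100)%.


(d/2)^2 = (3.8/2)^2 = 1.9^2 = 3.61
Crown area = 3.141593 * 3.61 = 11.3412 m^2
N * area / 10000 * 100 = 403 * 11.3412 / 10000 * 100 = 45.7050
CC = min(100, 45.7050) = 45.7050 ≈ 45.7%

45.7%


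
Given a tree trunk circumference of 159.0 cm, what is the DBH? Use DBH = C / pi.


DBH = C / pi = 159.0 / 3.141593 = 50.6113 ≈ 50.61 cm

50.61 cm


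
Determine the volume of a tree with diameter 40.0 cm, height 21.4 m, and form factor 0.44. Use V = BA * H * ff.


(D/200)^2 = (40.0/200)^2 = 0.2^2 = 0.04
BA = 3.141593 * 0.04 = 0.125664 m^2
V = 0.125664 * 21.4 * 0.44 = 1.18325 ≈ 1.183 m^3

1.183 m^3


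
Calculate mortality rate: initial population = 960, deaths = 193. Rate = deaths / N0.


Mortality rate = 193 / 960 = 0.201042 ≈ 0.2010

0.2010


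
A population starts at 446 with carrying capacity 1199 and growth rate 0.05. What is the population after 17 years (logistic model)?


(K - N0)/N0 = (1199 - 446)/446 = 753/446 = 1.68834
r*t = 0.05 * 17 = 0.85; exp(-0.85) = 0.427415
1.68834 * 0.427415 = 0.721622
1 + 0.721622 = 1.72162
N = 1199 / 1.72162 = 696.437 ≈ 696

696


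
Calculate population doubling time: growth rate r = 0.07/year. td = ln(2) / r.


td = ln(2) / 0.07 = 0.693147 / 0.07 = 9.90210 ≈ 9.9 years

9.9 years


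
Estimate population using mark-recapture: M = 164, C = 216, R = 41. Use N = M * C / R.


N = M * C / R = 164 * 216 / 41 = 35424 / 41 = 864

864 individuals


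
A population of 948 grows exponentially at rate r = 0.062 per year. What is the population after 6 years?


r*t = 0.062 * 6 = 0.372
exp(0.372) = 1.45063
N = 948 * 1.45063 = 1375.20 ≈ 1375

1375


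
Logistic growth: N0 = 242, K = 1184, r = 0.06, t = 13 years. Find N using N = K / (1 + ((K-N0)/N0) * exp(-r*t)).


(K - N0)/N0 = (1184 - 242)/242 = 942/242 = 3.89256
r*t = 0.06 * 13 = 0.78; exp(-0.78) = 0.458406
3.89256 * 0.458406 = 1.78437
1 + 1.78437 = 2.78437
N = 1184 / 2.78437 = 425.231 ≈ 425

425


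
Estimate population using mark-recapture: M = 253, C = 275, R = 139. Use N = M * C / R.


N = M * C / R = 253 * 275 / 139 = 69575 / 139 = 500.54 ≈ 501

501 individuals


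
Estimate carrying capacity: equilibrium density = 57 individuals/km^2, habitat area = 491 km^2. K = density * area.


K = 57 * 491 = 27987 individuals

27987 individuals


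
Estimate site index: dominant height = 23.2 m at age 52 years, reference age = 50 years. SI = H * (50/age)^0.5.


50/52 = 0.961538
(0.961538)^0.5 = 0.980580
SI = 23.2 * 0.980580 = 22.7495 ≈ 22.7 m

22.7 m


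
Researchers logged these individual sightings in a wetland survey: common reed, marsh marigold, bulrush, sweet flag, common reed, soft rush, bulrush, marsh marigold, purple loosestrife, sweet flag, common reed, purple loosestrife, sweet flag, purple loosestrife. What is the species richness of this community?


Total individuals logged = 14
Distinct species (count of individuals): common reed (3), marsh marigold (2), bulrush (2), sweet flag (3), soft rush (1), purple loosestrife (3)
Species richness = number of distinct species = 6

6


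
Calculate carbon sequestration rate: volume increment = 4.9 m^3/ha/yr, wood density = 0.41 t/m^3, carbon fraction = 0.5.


C = 4.9 * 0.41 * 0.5 = 1.0045 ≈ 1.00 t C/ha/yr

1.00 t C/ha/yr


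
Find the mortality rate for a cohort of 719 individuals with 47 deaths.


Mortality rate = 47 / 719 = 0.065369 ≈ 0.0654

0.0654


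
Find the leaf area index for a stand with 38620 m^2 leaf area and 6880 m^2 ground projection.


LAI = 38620 / 6880 = 5.6134 ≈ 5.61

5.61


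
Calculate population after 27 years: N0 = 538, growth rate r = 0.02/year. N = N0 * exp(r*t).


r*t = 0.02 * 27 = 0.54
exp(0.54) = 1.71601
N = 538 * 1.71601 = 923.213 ≈ 923

923


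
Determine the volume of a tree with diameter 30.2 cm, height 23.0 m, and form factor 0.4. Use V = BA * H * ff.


(D/200)^2 = (30.2/200)^2 = 0.151^2 = 0.022801
BA = 3.141593 * 0.022801 = 0.0716315 m^2
V = 0.0716315 * 23.0 * 0.4 = 0.659010 ≈ 0.659 m^3

0.659 m^3


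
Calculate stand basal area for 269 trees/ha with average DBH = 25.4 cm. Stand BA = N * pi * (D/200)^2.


(D/200)^2 = (25.4/200)^2 = 0.127^2 = 0.016129
Individual BA = 3.141593 * 0.016129 = 0.0506708 m^2
Stand BA = 269 * 0.0506708 = 13.6304 ≈ 13.63 m^2/ha

13.63 m^2/ha


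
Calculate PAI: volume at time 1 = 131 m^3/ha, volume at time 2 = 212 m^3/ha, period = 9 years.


PAI = (V2 - V1) / period = (212 - 131) / 9 = 81 / 9 = 9.00 m^3/ha/yr

9.00 m^3/ha/yr


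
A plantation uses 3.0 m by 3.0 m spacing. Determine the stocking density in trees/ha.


N = 10000 / 3.0^2 = 10000 / 9 = 1111.11 ≈ 1111 trees/ha

1111 trees/ha


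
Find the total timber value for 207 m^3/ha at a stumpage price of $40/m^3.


Value = 207 * 40 = $8280/ha

$8280/ha


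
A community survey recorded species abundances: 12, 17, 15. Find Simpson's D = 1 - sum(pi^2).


Total N = 12 + 17 + 15 = 44
Per-species terms:
  p = 12/44 = 0.272727; p^2 = 0.272727^2 = 0.074380
  p = 17/44 = 0.386364; p^2 = 0.386364^2 = 0.149277
  p = 15/44 = 0.340909; p^2 = 0.340909^2 = 0.116219
sum(p^2) = 0.074380 + 0.149277 + 0.116219 = 0.339876
D = 1 - 0.339876 = 0.660124 ≈ 0.6601

0.6601


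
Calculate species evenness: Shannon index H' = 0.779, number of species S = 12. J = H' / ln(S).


ln(12) = 2.48491
J = H' / ln(S) = 0.779 / 2.48491 = 0.313492 ≈ 0.3135

0.3135


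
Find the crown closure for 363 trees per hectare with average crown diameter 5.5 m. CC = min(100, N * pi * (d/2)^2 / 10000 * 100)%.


(d/2)^2 = (5.5/2)^2 = 2.75^2 = 7.5625
Crown area = 3.141593 * 7.5625 = 23.7583 m^2
N * area / 10000 * 100 = 363 * 23.7583 / 10000 * 100 = 86.2426
CC = min(100, 86.2426) = 86.2426 ≈ 86.2%

86.2%


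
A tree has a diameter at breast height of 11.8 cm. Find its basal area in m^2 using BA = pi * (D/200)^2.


D/200 = 11.8/200 = 0.059 m
(D/200)^2 = 0.059^2 = 0.003481
BA = 3.141593 * 0.003481 = 0.0109359 ≈ 0.0109 m^2

0.0109 m^2


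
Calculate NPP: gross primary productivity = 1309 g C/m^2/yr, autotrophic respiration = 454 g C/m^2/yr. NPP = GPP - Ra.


NPP = GPP - Ra = 1309 - 454 = 855 g C/m^2/yr

855 g C/m^2/yr


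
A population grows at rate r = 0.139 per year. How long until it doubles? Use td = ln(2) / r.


td = ln(2) / 0.139 = 0.693147 / 0.139 = 4.98667 ≈ 5.0 years

5.0 years


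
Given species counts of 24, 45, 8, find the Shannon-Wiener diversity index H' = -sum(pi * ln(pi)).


Total N = 24 + 45 + 8 = 77
Per-species terms:
  p = 24/77 = 0.311688; ln(p) = -1.165753; p*ln(p) = 0.311688 * (-1.165753) = -0.363351
  p = 45/77 = 0.584416; ln(p) = -0.537142; p*ln(p) = 0.584416 * (-0.537142) = -0.313914
  p = 8/77 = 0.103896; ln(p) = -2.264365; p*ln(p) = 0.103896 * (-2.264365) = -0.235258
sum(p*ln(p)) = (-0.363351) + (-0.313914) + (-0.235258) = -0.912523
H' = -(-0.912523) = 0.912523 ≈ 0.9125

0.9125


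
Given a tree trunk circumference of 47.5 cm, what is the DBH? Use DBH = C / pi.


DBH = C / pi = 47.5 / 3.141593 = 15.1197 ≈ 15.12 cm

15.12 cm


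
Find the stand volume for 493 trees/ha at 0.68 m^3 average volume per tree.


V_stand = 493 * 0.68 = 335.24 ≈ 335.2 m^3/ha

335.2 m^3/ha


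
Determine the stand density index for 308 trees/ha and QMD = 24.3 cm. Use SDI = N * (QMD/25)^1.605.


QMD/25 = 24.3/25 = 0.972
(0.972)^1.605 = exp(1.605 * ln(0.972)) = exp(1.605 * (-0.0283995)) = exp(-0.0455812) = 0.955442
SDI = 308 * 0.955442 = 294.276 ≈ 294

294


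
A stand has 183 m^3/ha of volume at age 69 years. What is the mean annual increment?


MAI = 183 / 69 = 2.6522 ≈ 2.65 m^3/ha/yr

2.65 m^3/ha/yr


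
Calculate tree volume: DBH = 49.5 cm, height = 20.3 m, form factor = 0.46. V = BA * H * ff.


(D/200)^2 = (49.5/200)^2 = 0.2475^2 = 0.06125625
BA = 3.141593 * 0.06125625 = 0.192442 m^2
V = 0.192442 * 20.3 * 0.46 = 1.79702 ≈ 1.797 m^3

1.797 m^3


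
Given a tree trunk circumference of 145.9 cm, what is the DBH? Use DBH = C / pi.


DBH = C / pi = 145.9 / 3.141593 = 46.4414 ≈ 46.44 cm

46.44 cm


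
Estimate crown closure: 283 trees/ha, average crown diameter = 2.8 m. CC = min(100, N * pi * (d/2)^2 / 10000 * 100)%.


(d/2)^2 = (2.8/2)^2 = 1.4^2 = 1.96
Crown area = 3.141593 * 1.96 = 6.15752 m^2
N * area / 10000 * 100 = 283 * 6.15752 / 10000 * 100 = 17.4258
CC = min(100, 17.4258) = 17.4258 ≈ 17.4%

17.4%


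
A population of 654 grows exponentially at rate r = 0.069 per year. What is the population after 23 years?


r*t = 0.069 * 23 = 1.587
exp(1.587) = 4.88906
N = 654 * 4.88906 = 3197.45 ≈ 3197

3197


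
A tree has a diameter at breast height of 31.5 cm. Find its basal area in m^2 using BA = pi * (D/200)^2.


D/200 = 31.5/200 = 0.1575 m
(D/200)^2 = 0.1575^2 = 0.02480625
BA = 3.141593 * 0.02480625 = 0.0779311 ≈ 0.0779 m^2

0.0779 m^2


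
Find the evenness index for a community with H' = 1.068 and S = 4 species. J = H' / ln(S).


ln(4) = 1.38629
J = H' / ln(S) = 1.068 / 1.38629 = 0.770402 ≈ 0.7704

0.7704


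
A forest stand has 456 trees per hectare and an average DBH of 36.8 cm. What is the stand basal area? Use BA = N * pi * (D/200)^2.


(D/200)^2 = (36.8/200)^2 = 0.184^2 = 0.033856
Individual BA = 3.141593 * 0.033856 = 0.106362 m^2
Stand BA = 456 * 0.106362 = 48.5011 ≈ 48.50 m^2/ha

48.50 m^2/ha


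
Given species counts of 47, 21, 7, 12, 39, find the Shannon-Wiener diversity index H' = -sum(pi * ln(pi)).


Total N = 47 + 21 + 7 + 12 + 39 = 126
Per-species terms:
  p = 47/126 = 0.373016; ln(p) = -0.986134; p*ln(p) = 0.373016 * (-0.986134) = -0.367844
  p = 21/126 = 0.166667; ln(p) = -1.791757; p*ln(p) = 0.166667 * (-1.791757) = -0.298627
  p = 7/126 = 0.055556; ln(p) = -2.890364; p*ln(p) = 0.055556 * (-2.890364) = -0.160577
  p = 12/126 = 0.095238; ln(p) = -2.351376; p*ln(p) = 0.095238 * (-2.351376) = -0.223940
  p = 39/126 = 0.309524; ln(p) = -1.172720; p*ln(p) = 0.309524 * (-1.172720) = -0.362985
sum(p*ln(p)) = (-0.367844) + (-0.298627) + (-0.160577) + (-0.223940) + (-0.362985) = -1.413973
H' = -(-1.413973) = 1.413973 ≈ 1.4140

1.4140


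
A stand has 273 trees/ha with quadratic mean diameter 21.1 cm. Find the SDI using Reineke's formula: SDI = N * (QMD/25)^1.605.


QMD/25 = 21.1/25 = 0.844
(0.844)^1.605 = exp(1.605 * ln(0.844)) = exp(1.605 * (-0.169603)) = exp(-0.272213) = 0.761692
SDI = 273 * 0.761692 = 207.942 ≈ 208

208


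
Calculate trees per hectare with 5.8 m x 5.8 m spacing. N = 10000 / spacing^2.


N = 10000 / 5.8^2 = 10000 / 33.64 = 297.265 ≈ 297 trees/ha

297 trees/ha


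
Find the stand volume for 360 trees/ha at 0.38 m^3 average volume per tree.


V_stand = 360 * 0.38 = 136.8 m^3/ha

136.8 m^3/ha


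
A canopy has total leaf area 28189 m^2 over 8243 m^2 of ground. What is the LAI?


LAI = 28189 / 8243 = 3.4198 ≈ 3.42

3.42


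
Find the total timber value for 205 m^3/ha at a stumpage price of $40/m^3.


Value = 205 * 40 = $8200/ha

$8200/ha


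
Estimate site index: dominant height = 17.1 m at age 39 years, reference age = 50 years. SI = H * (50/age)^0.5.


50/39 = 1.28205
(1.28205)^0.5 = 1.13228
SI = 17.1 * 1.13228 = 19.3620 ≈ 19.4 m

19.4 m


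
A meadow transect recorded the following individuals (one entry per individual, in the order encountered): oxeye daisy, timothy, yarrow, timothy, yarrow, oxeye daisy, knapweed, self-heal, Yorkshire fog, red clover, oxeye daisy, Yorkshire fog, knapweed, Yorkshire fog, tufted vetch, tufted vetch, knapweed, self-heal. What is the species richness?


Total individuals logged = 18
Distinct species (count of individuals): oxeye daisy (3), timothy (2), yarrow (2), knapweed (3), self-heal (2), Yorkshire fog (3), red clover (1), tufted vetch (2)
Species richness = number of distinct species = 8

8


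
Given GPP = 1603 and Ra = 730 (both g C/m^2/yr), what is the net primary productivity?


NPP = GPP - Ra = 1603 - 730 = 873 g C/m^2/yr

873 g C/m^2/yr


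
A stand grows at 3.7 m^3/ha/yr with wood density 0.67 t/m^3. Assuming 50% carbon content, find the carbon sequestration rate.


C = 3.7 * 0.67 * 0.5 = 1.2395 ≈ 1.24 t C/ha/yr

1.24 t C/ha/yr


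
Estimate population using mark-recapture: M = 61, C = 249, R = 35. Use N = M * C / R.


N = M * C / R = 61 * 249 / 35 = 15189 / 35 = 433.97 ≈ 434

434 individuals


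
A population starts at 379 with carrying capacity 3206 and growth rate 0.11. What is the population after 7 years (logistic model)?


(K - N0)/N0 = (3206 - 379)/379 = 2827/379 = 7.45910
r*t = 0.11 * 7 = 0.77; exp(-0.77) = 0.463013
7.45910 * 0.463013 = 3.45366
1 + 3.45366 = 4.45366
N = 3206 / 4.45366 = 719.857 ≈ 720

720


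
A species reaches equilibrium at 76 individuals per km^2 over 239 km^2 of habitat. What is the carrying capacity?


K = 76 * 239 = 18164 individuals

18164 individuals


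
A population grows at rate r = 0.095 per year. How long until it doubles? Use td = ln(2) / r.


td = ln(2) / 0.095 = 0.693147 / 0.095 = 7.29628 ≈ 7.3 years

7.3 years


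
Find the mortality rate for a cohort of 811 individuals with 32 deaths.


Mortality rate = 32 / 811 = 0.039457 ≈ 0.0395

0.0395


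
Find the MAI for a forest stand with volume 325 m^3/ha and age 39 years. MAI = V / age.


MAI = 325 / 39 = 8.3333 ≈ 8.33 m^3/ha/yr

8.33 m^3/ha/yr


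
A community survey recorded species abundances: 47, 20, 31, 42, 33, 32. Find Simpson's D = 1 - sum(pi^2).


Total N = 47 + 20 + 31 + 42 + 33 + 32 = 205
Per-species terms:
  p = 47/205 = 0.229268; p^2 = 0.229268^2 = 0.052564
  p = 20/205 = 0.097561; p^2 = 0.097561^2 = 0.009518
  p = 31/205 = 0.151220; p^2 = 0.151220^2 = 0.022867
  p = 42/205 = 0.204878; p^2 = 0.204878^2 = 0.041975
  p = 33/205 = 0.160976; p^2 = 0.160976^2 = 0.025913
  p = 32/205 = 0.156098; p^2 = 0.156098^2 = 0.024367
sum(p^2) = 0.052564 + 0.009518 + 0.022867 + 0.041975 + 0.025913 + 0.024367 = 0.177204
D = 1 - 0.177204 = 0.822796 ≈ 0.8228

0.8228


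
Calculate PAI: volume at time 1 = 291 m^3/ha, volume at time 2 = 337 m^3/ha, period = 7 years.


PAI = (V2 - V1) / period = (337 - 291) / 7 = 46 / 7 = 6.5714 ≈ 6.57 m^3/ha/yr

6.57 m^3/ha/yr


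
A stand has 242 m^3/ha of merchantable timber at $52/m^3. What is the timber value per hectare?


Value = 242 * 52 = $12584/ha

$12584/ha


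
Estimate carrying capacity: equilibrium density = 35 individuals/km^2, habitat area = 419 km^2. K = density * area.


K = 35 * 419 = 14665 individuals

14665 individuals


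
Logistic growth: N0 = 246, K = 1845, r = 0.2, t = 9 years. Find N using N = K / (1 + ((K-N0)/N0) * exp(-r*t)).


(K - N0)/N0 = (1845 - 246)/246 = 1599/246 = 6.50000
r*t = 0.2 * 9 = 1.8; exp(-1.8) = 0.165299
6.50000 * 0.165299 = 1.07444
1 + 1.07444 = 2.07444
N = 1845 / 2.07444 = 889.397 ≈ 889

889


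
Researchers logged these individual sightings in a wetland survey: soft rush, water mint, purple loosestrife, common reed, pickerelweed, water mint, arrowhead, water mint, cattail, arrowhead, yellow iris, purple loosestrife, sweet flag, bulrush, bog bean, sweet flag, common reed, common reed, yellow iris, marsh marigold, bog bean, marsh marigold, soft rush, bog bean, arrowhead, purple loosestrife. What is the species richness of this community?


Total individuals logged = 26
Distinct species (count of individuals): soft rush (2), water mint (3), purple loosestrife (3), common reed (3), pickerelweed (1), arrowhead (3), cattail (1), yellow iris (2), sweet flag (2), bulrush (1), bog bean (3), marsh marigold (2)
Species richness = number of distinct species = 12

12


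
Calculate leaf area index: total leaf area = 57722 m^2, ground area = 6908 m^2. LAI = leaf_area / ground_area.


LAI = 57722 / 6908 = 8.3558 ≈ 8.36

8.36


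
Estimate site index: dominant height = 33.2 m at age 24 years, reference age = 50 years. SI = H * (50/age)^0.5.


50/24 = 2.08333
(2.08333)^0.5 = 1.44337
SI = 33.2 * 1.44337 = 47.9199 ≈ 47.9 m

47.9 m


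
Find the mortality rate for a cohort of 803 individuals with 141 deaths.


Mortality rate = 141 / 803 = 0.175592 ≈ 0.1756

0.1756


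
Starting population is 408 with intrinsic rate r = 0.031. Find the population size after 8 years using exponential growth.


r*t = 0.031 * 8 = 0.248
exp(0.248) = 1.28146
N = 408 * 1.28146 = 522.836 ≈ 523

523


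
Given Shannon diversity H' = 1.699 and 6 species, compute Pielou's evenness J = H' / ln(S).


ln(6) = 1.79176
J = H' / ln(S) = 1.699 / 1.79176 = 0.948230 ≈ 0.9482

0.9482


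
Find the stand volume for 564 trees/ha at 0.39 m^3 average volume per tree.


V_stand = 564 * 0.39 = 219.96 ≈ 220.0 m^3/ha

220.0 m^3/ha


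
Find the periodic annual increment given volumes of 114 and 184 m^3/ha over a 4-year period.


PAI = (V2 - V1) / period = (184 - 114) / 4 = 70 / 4 = 17.50 m^3/ha/yr

17.50 m^3/ha/yr


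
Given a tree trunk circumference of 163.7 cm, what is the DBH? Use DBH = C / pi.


DBH = C / pi = 163.7 / 3.141593 = 52.1073 ≈ 52.11 cm

52.11 cm


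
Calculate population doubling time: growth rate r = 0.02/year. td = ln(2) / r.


td = ln(2) / 0.02 = 0.693147 / 0.02 = 34.6574 ≈ 34.7 years

34.7 years


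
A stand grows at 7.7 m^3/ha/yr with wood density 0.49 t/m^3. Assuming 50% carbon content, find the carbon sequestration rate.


C = 7.7 * 0.49 * 0.5 = 1.8865 ≈ 1.89 t C/ha/yr

1.89 t C/ha/yr


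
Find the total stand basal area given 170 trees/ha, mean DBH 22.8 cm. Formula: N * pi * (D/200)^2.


(D/200)^2 = (22.8/200)^2 = 0.114^2 = 0.012996
Individual BA = 3.141593 * 0.012996 = 0.0408281 m^2
Stand BA = 170 * 0.0408281 = 6.94078 ≈ 6.94 m^2/ha

6.94 m^2/ha


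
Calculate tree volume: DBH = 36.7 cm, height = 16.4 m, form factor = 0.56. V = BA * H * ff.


(D/200)^2 = (36.7/200)^2 = 0.1835^2 = 0.03367225
BA = 3.141593 * 0.03367225 = 0.105785 m^2
V = 0.105785 * 16.4 * 0.56 = 0.971529 ≈ 0.972 m^3

0.972 m^3


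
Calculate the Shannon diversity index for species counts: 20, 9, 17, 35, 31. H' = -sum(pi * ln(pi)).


Total N = 20 + 9 + 17 + 35 + 31 = 112
Per-species terms:
  p = 20/112 = 0.178571; ln(p) = -1.722769; p*ln(p) = 0.178571 * (-1.722769) = -0.307637
  p = 9/112 = 0.080357; ln(p) = -2.521276; p*ln(p) = 0.080357 * (-2.521276) = -0.202602
  p = 17/112 = 0.151786; ln(p) = -1.885284; p*ln(p) = 0.151786 * (-1.885284) = -0.286160
  p = 35/112 = 0.312500; ln(p) = -1.163151; p*ln(p) = 0.312500 * (-1.163151) = -0.363485
  p = 31/112 = 0.276786; ln(p) = -1.284511; p*ln(p) = 0.276786 * (-1.284511) = -0.355535
sum(p*ln(p)) = (-0.307637) + (-0.202602) + (-0.286160) + (-0.363485) + (-0.355535) = -1.515419
H' = -(-1.515419) = 1.515419 ≈ 1.5154

1.5154


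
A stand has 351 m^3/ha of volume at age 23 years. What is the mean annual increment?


MAI = 351 / 23 = 15.2609 ≈ 15.26 m^3/ha/yr

15.26 m^3/ha/yr


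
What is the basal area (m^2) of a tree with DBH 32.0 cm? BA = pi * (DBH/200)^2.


D/200 = 32.0/200 = 0.16 m
(D/200)^2 = 0.16^2 = 0.0256
BA = 3.141593 * 0.0256 = 0.0804248 ≈ 0.0804 m^2

0.0804 m^2


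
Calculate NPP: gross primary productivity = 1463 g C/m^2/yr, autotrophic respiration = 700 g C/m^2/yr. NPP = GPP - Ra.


NPP = GPP - Ra = 1463 - 700 = 763 g C/m^2/yr

763 g C/m^2/yr


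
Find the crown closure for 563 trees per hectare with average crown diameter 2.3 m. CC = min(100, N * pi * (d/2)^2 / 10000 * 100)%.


(d/2)^2 = (2.3/2)^2 = 1.15^2 = 1.3225
Crown area = 3.141593 * 1.3225 = 4.15476 m^2
N * area / 10000 * 100 = 563 * 4.15476 / 10000 * 100 = 23.3913
CC = min(100, 23.3913) = 23.3913 ≈ 23.4%

23.4%


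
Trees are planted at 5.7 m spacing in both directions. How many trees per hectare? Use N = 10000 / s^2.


N = 10000 / 5.7^2 = 10000 / 32.49 = 307.787 ≈ 308 trees/ha

308 trees/ha


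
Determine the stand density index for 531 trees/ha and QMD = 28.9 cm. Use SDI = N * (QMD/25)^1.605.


QMD/25 = 28.9/25 = 1.156
(1.156)^1.605 = exp(1.605 * ln(1.156)) = exp(1.605 * 0.144966) = exp(0.232670) = 1.26196
SDI = 531 * 1.26196 = 670.101 ≈ 670

670


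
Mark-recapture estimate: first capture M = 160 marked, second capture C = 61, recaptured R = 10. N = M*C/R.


N = M * C / R = 160 * 61 / 10 = 9760 / 10 = 976

976 individuals


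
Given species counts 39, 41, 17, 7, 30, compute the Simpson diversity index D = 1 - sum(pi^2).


Total N = 39 + 41 + 17 + 7 + 30 = 134
Per-species terms:
  p = 39/134 = 0.291045; p^2 = 0.291045^2 = 0.084707
  p = 41/134 = 0.305970; p^2 = 0.305970^2 = 0.093618
  p = 17/134 = 0.126866; p^2 = 0.126866^2 = 0.016095
  p = 7/134 = 0.052239; p^2 = 0.052239^2 = 0.002729
  p = 30/134 = 0.223881; p^2 = 0.223881^2 = 0.050123
sum(p^2) = 0.084707 + 0.093618 + 0.016095 + 0.002729 + 0.050123 = 0.247272
D = 1 - 0.247272 = 0.752728 ≈ 0.7527

0.7527


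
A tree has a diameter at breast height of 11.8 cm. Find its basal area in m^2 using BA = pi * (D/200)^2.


D/200 = 11.8/200 = 0.059 m
(D/200)^2 = 0.059^2 = 0.003481
BA = 3.141593 * 0.003481 = 0.0109359 ≈ 0.0109 m^2

0.0109 m^2


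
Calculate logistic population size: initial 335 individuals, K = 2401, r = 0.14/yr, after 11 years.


(K - N0)/N0 = (2401 - 335)/335 = 2066/335 = 6.16716
r*t = 0.14 * 11 = 1.54; exp(-1.54) = 0.214381
6.16716 * 0.214381 = 1.32212
1 + 1.32212 = 2.32212
N = 2401 / 2.32212 = 1033.97 ≈ 1034

1034


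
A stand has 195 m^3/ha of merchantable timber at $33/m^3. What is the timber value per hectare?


Value = 195 * 33 = $6435/ha

$6435/ha


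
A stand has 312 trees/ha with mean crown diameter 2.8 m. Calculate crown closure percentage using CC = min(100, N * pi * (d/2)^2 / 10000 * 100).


(d/2)^2 = (2.8/2)^2 = 1.4^2 = 1.96
Crown area = 3.141593 * 1.96 = 6.15752 m^2
N * area / 10000 * 100 = 312 * 6.15752 / 10000 * 100 = 19.2115
CC = min(100, 19.2115) = 19.2115 ≈ 19.2%

19.2%


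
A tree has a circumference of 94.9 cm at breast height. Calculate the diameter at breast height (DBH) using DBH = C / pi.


DBH = C / pi = 94.9 / 3.141593 = 30.2076 ≈ 30.21 cm

30.21 cm


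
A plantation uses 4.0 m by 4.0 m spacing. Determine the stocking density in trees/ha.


N = 10000 / 4.0^2 = 10000 / 16 = 625.000 ≈ 625 trees/ha

625 trees/ha


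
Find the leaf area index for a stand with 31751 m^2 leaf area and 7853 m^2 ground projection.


LAI = 31751 / 7853 = 4.0432 ≈ 4.04

4.04


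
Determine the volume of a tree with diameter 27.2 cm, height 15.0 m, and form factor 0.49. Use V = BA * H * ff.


(D/200)^2 = (27.2/200)^2 = 0.136^2 = 0.018496
BA = 3.141593 * 0.018496 = 0.0581069 m^2
V = 0.0581069 * 15.0 * 0.49 = 0.427086 ≈ 0.427 m^3

0.427 m^3


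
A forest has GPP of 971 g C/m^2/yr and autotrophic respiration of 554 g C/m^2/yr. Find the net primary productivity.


NPP = GPP - Ra = 971 - 554 = 417 g C/m^2/yr

417 g C/m^2/yr


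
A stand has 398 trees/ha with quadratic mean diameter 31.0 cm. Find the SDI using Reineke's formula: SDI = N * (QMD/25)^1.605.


QMD/25 = 31.0/25 = 1.24
(1.24)^1.605 = exp(1.605 * ln(1.24)) = exp(1.605 * 0.215111) = exp(0.345253) = 1.41235
SDI = 398 * 1.41235 = 562.115 ≈ 562

562


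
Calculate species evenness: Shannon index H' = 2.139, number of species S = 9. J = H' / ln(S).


ln(9) = 2.19722
J = H' / ln(S) = 2.139 / 2.19722 = 0.973503 ≈ 0.9735

0.9735


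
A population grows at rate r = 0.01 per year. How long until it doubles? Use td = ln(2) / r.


td = ln(2) / 0.01 = 0.693147 / 0.01 = 69.3147 ≈ 69.3 years

69.3 years


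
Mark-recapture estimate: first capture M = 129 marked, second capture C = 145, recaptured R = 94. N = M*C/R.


N = M * C / R = 129 * 145 / 94 = 18705 / 94 = 198.99 ≈ 199

199 individuals


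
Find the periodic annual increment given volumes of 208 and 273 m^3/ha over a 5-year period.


PAI = (V2 - V1) / period = (273 - 208) / 5 = 65 / 5 = 13.00 m^3/ha/yr

13.00 m^3/ha/yr


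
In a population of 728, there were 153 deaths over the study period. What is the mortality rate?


Mortality rate = 153 / 728 = 0.210165 ≈ 0.2102

0.2102


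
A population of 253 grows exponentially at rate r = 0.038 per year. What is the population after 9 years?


r*t = 0.038 * 9 = 0.342
exp(0.342) = 1.40776
N = 253 * 1.40776 = 356.163 ≈ 356

356


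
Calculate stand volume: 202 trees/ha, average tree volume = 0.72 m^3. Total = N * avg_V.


V_stand = 202 * 0.72 = 145.44 ≈ 145.4 m^3/ha

145.4 m^3/ha


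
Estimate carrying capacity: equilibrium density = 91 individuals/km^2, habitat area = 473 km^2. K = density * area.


K = 91 * 473 = 43043 individuals

43043 individuals


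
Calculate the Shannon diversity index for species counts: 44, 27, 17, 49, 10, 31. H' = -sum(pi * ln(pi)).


Total N = 44 + 27 + 17 + 49 + 10 + 31 = 178
Per-species terms:
  p = 44/178 = 0.247191; ln(p) = -1.397594; p*ln(p) = 0.247191 * (-1.397594) = -0.345473
  p = 27/178 = 0.151685; ln(p) = -1.885949; p*ln(p) = 0.151685 * (-1.885949) = -0.286070
  p = 17/178 = 0.095506; ln(p) = -2.348566; p*ln(p) = 0.095506 * (-2.348566) = -0.224302
  p = 49/178 = 0.275281; ln(p) = -1.289963; p*ln(p) = 0.275281 * (-1.289963) = -0.355102
  p = 10/178 = 0.056180; ln(p) = -2.879194; p*ln(p) = 0.056180 * (-2.879194) = -0.161753
  p = 31/178 = 0.174157; ln(p) = -1.747798; p*ln(p) = 0.174157 * (-1.747798) = -0.304391
sum(p*ln(p)) = (-0.345473) + (-0.286070) + (-0.224302) + (-0.355102) + (-0.161753) + (-0.304391) = -1.677091
H' = -(-1.677091) = 1.677091 ≈ 1.6771

1.6771


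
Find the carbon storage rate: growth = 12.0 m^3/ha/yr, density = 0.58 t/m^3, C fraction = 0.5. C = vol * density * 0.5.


C = 12.0 * 0.58 * 0.5 = 3.48 t C/ha/yr

3.48 t C/ha/yr


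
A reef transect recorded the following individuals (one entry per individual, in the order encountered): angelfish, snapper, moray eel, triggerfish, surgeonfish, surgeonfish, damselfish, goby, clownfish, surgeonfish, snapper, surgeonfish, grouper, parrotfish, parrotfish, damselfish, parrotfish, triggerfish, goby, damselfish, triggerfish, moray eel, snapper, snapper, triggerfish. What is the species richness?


Total individuals logged = 25
Distinct species (count of individuals): angelfish (1), snapper (4), moray eel (2), triggerfish (4), surgeonfish (4), damselfish (3), goby (2), clownfish (1), grouper (1), parrotfish (3)
Species richness = number of distinct species = 10

10


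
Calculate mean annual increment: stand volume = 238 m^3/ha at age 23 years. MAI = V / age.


MAI = 238 / 23 = 10.3478 ≈ 10.35 m^3/ha/yr

10.35 m^3/ha/yr


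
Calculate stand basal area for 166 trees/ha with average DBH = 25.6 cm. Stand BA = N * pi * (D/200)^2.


(D/200)^2 = (25.6/200)^2 = 0.128^2 = 0.016384
Individual BA = 3.141593 * 0.016384 = 0.0514719 m^2
Stand BA = 166 * 0.0514719 = 8.54434 ≈ 8.54 m^2/ha

8.54 m^2/ha


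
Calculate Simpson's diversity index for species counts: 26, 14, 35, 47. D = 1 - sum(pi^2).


Total N = 26 + 14 + 35 + 47 = 122
Per-species terms:
  p = 26/122 = 0.213115; p^2 = 0.213115^2 = 0.045418
  p = 14/122 = 0.114754; p^2 = 0.114754^2 = 0.013168
  p = 35/122 = 0.286885; p^2 = 0.286885^2 = 0.082303
  p = 47/122 = 0.385246; p^2 = 0.385246^2 = 0.148414
sum(p^2) = 0.045418 + 0.013168 + 0.082303 + 0.148414 = 0.289303
D = 1 - 0.289303 = 0.710697 ≈ 0.7107

0.7107


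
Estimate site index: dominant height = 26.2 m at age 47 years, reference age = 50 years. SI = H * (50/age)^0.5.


50/47 = 1.06383
(1.06383)^0.5 = 1.03142
SI = 26.2 * 1.03142 = 27.0232 ≈ 27.0 m

27.0 m


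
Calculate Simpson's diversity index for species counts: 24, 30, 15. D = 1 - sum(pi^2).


Total N = 24 + 30 + 15 = 69
Per-species terms:
  p = 24/69 = 0.347826; p^2 = 0.347826^2 = 0.120983
  p = 30/69 = 0.434783; p^2 = 0.434783^2 = 0.189036
  p = 15/69 = 0.217391; p^2 = 0.217391^2 = 0.047259
sum(p^2) = 0.120983 + 0.189036 + 0.047259 = 0.357278
D = 1 - 0.357278 = 0.642722 ≈ 0.6427

0.6427


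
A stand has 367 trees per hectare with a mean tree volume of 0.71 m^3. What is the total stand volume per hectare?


V_stand = 367 * 0.71 = 260.57 ≈ 260.6 m^3/ha

260.6 m^3/ha


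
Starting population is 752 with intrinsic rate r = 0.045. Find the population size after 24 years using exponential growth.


r*t = 0.045 * 24 = 1.08
exp(1.08) = 2.94468
N = 752 * 2.94468 = 2214.40 ≈ 2214

2214


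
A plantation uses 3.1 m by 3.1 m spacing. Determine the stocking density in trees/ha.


N = 10000 / 3.1^2 = 10000 / 9.61 = 1040.58 ≈ 1041 trees/ha

1041 trees/ha


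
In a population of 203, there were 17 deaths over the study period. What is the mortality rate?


Mortality rate = 17 / 203 = 0.083744 ≈ 0.0837

0.0837


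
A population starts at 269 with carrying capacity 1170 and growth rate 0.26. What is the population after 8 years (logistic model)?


(K - N0)/N0 = (1170 - 269)/269 = 901/269 = 3.34944
r*t = 0.26 * 8 = 2.08; exp(-2.08) = 0.124930
3.34944 * 0.124930 = 0.418446
1 + 0.418446 = 1.41845
N = 1170 / 1.41845 = 824.844 ≈ 825

825


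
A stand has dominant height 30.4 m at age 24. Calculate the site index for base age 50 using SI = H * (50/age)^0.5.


50/24 = 2.08333
(2.08333)^0.5 = 1.44337
SI = 30.4 * 1.44337 = 43.8784 ≈ 43.9 m

43.9 m


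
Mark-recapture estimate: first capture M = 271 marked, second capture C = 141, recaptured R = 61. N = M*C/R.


N = M * C / R = 271 * 141 / 61 = 38211 / 61 = 626.41 ≈ 626

626 individuals


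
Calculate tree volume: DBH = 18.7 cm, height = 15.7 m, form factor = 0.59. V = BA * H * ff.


(D/200)^2 = (18.7/200)^2 = 0.0935^2 = 0.00874225
BA = 3.141593 * 0.00874225 = 0.0274646 m^2
V = 0.0274646 * 15.7 * 0.59 = 0.254405 ≈ 0.254 m^3

0.254 m^3


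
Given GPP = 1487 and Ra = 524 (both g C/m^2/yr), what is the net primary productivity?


NPP = GPP - Ra = 1487 - 524 = 963 g C/m^2/yr

963 g C/m^2/yr


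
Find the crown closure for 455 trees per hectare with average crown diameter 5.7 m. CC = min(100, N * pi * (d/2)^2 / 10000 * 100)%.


(d/2)^2 = (5.7/2)^2 = 2.85^2 = 8.1225
Crown area = 3.141593 * 8.1225 = 25.5176 m^2
N * area / 10000 * 100 = 455 * 25.5176 / 10000 * 100 = 116.105
CC = min(100, 116.105) = 100%

100%


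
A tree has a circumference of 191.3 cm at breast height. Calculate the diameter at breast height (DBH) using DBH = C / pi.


DBH = C / pi = 191.3 / 3.141593 = 60.8927 ≈ 60.89 cm

60.89 cm


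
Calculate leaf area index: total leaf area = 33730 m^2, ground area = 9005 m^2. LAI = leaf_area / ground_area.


LAI = 33730 / 9005 = 3.7457 ≈ 3.75

3.75


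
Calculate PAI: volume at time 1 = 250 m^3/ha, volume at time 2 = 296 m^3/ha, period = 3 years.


PAI = (V2 - V1) / period = (296 - 250) / 3 = 46 / 3 = 15.3333 ≈ 15.33 m^3/ha/yr

15.33 m^3/ha/yr


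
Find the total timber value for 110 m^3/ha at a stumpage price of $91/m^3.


Value = 110 * 91 = $10010/ha

$10010/ha


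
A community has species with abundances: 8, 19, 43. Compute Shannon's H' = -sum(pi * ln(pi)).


Total N = 8 + 19 + 43 = 70
Per-species terms:
  p = 8/70 = 0.114286; ln(p) = -2.169051; p*ln(p) = 0.114286 * (-2.169051) = -0.247892
  p = 19/70 = 0.271429; ln(p) = -1.304055; p*ln(p) = 0.271429 * (-1.304055) = -0.353958
  p = 43/70 = 0.614286; ln(p) = -0.487295; p*ln(p) = 0.614286 * (-0.487295) = -0.299338
sum(p*ln(p)) = (-0.247892) + (-0.353958) + (-0.299338) = -0.901188
H' = -(-0.901188) = 0.901188 ≈ 0.9012

0.9012


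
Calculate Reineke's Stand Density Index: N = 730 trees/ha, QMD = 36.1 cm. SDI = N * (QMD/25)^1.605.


QMD/25 = 36.1/25 = 1.444
(1.444)^1.605 = exp(1.605 * ln(1.444)) = exp(1.605 * 0.367417) = exp(0.589704) = 1.80345
SDI = 730 * 1.80345 = 1316.52 ≈ 1317

1317


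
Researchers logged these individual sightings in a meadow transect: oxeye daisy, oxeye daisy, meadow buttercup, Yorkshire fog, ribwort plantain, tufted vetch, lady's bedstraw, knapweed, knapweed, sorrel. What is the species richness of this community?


Total individuals logged = 10
Distinct species (count of individuals): oxeye daisy (2), meadow buttercup (1), Yorkshire fog (1), ribwort plantain (1), tufted vetch (1), lady's bedstraw (1), knapweed (2), sorrel (1)
Species richness = number of distinct species = 8

8


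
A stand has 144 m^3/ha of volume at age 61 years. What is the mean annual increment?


MAI = 144 / 61 = 2.3607 ≈ 2.36 m^3/ha/yr

2.36 m^3/ha/yr


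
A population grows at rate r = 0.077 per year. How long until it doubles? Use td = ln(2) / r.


td = ln(2) / 0.077 = 0.693147 / 0.077 = 9.00191 ≈ 9.0 years

9.0 years


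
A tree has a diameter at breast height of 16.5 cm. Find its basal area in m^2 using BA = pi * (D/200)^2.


D/200 = 16.5/200 = 0.0825 m
(D/200)^2 = 0.0825^2 = 0.00680625
BA = 3.141593 * 0.00680625 = 0.0213825 ≈ 0.0214 m^2

0.0214 m^2


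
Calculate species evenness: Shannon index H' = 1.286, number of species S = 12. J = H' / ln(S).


ln(12) = 2.48491
J = H' / ln(S) = 1.286 / 2.48491 = 0.517524 ≈ 0.5175

0.5175


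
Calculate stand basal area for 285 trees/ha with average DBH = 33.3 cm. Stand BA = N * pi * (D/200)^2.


(D/200)^2 = (33.3/200)^2 = 0.1665^2 = 0.02772225
Individual BA = 3.141593 * 0.02772225 = 0.0870920 m^2
Stand BA = 285 * 0.0870920 = 24.8212 ≈ 24.82 m^2/ha

24.82 m^2/ha


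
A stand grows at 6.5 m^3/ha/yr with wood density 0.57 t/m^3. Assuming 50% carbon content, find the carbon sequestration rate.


C = 6.5 * 0.57 * 0.5 = 1.8525 ≈ 1.85 t C/ha/yr

1.85 t C/ha/yr


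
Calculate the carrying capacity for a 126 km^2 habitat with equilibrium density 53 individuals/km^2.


K = 53 * 126 = 6678 individuals

6678 individuals


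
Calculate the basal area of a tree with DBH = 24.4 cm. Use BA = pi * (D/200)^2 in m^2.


D/200 = 24.4/200 = 0.122 m
(D/200)^2 = 0.122^2 = 0.014884
BA = 3.141593 * 0.014884 = 0.0467595 ≈ 0.0468 m^2

0.0468 m^2


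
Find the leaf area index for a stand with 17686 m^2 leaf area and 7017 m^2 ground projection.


LAI = 17686 / 7017 = 2.5205 ≈ 2.52

2.52


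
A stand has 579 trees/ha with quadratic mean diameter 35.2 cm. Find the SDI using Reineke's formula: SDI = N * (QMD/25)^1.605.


QMD/25 = 35.2/25 = 1.408
(1.408)^1.605 = exp(1.605 * ln(1.408)) = exp(1.605 * 0.342170) = exp(0.549183) = 1.73184
SDI = 579 * 1.73184 = 1002.74 ≈ 1003

1003
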